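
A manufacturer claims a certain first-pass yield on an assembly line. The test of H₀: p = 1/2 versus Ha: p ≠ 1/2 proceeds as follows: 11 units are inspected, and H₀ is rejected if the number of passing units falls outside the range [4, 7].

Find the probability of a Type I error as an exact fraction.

The significance level is the null-hypothesis probability of the rejection region {≤3} ∪ {≥8}.
By symmetry, α = 2·P(Y ≤ 3) = 2·(1 + 11 + 55 + 165)/2048 = 464/2048 = 29/128.

29/128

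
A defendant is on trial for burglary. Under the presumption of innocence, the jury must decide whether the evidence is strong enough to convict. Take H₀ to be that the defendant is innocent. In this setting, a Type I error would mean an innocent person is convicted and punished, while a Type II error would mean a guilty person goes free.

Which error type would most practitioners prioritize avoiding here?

The Type I consequence (an innocent person is convicted and punished) is more severe than the Type II consequence (a guilty person goes free).

Type I error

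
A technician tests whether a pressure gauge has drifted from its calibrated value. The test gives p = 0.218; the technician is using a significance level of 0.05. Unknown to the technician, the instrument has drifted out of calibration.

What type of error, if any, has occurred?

The conventional null hypothesis is that the instrument is correctly calibrated.
Since p = 0.218 ≥ α = 0.05, H₀ is not rejected.
H₀ is false (actually the instrument has drifted out of calibration).
Failing to reject a false H₀ is a Type II error.

Type II error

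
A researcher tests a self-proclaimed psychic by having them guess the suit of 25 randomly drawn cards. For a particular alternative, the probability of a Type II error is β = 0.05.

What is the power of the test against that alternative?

0.95

Power = 1 − β = 1 − 0.05 = 0.95.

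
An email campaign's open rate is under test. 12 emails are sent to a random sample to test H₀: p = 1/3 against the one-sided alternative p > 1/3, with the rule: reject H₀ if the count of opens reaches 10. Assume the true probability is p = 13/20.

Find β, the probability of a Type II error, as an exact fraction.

695265215827749/819200000000000

Under the alternative p = 13/20, X ~ Binomial(12, 13/20); β is the probability the test does not reject, P(X < 10).
Equivalently, β = 1 − P(X ≥ 10) = 695265215827749/819200000000000.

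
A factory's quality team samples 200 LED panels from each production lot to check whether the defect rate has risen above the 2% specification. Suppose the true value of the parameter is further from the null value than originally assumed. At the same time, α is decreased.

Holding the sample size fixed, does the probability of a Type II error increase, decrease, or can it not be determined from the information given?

The first change alone would make β decrease; the second alone would make β increase. Which effect dominates depends on the magnitudes, which are not given.

Cannot be determined from the information given.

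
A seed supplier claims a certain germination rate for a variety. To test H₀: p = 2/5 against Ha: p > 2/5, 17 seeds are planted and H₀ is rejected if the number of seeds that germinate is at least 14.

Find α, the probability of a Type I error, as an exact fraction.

68878336/152587890625

The Type I error probability is α = P(X ≥ 14) computed under H₀, where X ~ Binomial(17, 2/5).
Adding the binomial terms for j = 14 through 17 with p = 2/5 yields 68878336/152587890625.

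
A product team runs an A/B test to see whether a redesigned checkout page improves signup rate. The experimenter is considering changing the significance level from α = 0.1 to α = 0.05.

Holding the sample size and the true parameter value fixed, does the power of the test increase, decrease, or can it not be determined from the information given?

Lowering α raises the bar for rejection; under Ha, the test now fails to reject on outcomes it previously would have rejected.
Since power = 1 − β and β increases, power decreases.

It decreases.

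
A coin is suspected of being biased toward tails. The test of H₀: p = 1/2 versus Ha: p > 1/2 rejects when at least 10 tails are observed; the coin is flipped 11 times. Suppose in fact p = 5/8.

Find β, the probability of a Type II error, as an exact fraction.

4109420421/4294967296

β = P(fail to reject H₀ | Ha true) = P(K ≤ 9 | p = 5/8), K ~ Binomial(11, 5/8).
Equivalently, β = 1 − P(K ≥ 10) = 4109420421/4294967296.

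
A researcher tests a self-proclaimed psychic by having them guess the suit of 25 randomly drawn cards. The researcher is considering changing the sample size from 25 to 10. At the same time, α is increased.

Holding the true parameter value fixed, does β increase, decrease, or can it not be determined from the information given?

The first change alone would make β increase; the second alone would make β decrease. Which effect dominates depends on the magnitudes, which are not given.

Cannot be determined from the information given.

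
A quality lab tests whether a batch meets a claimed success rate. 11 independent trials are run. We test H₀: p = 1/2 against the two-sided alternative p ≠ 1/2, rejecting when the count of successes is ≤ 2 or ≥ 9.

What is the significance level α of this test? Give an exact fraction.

The significance level is the null-hypothesis probability of the rejection region {≤2} ∪ {≥9}.
Each tail has probability (1 + 11 + 55)/2048; doubling gives α = 134/2048 = 67/1024.

67/1024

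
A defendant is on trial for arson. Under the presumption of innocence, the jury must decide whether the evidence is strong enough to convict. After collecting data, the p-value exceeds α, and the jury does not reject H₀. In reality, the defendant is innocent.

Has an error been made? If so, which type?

The conventional null hypothesis here is that the defendant is innocent.
The test retained a true H₀ — the decision matches the true state.

Neither — the decision is correct.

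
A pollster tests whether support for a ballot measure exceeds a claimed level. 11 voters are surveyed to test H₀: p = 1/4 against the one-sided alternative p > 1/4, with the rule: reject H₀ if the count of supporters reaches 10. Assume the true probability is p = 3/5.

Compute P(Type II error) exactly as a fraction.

Under the alternative p = 3/5, Y ~ Binomial(11, 3/5); β is the probability the test does not reject, P(Y < 10).
Adding the binomial probabilities P(Y=0)+…+P(Y=9) at p = 3/5 gives 1894076/1953125.

1894076/1953125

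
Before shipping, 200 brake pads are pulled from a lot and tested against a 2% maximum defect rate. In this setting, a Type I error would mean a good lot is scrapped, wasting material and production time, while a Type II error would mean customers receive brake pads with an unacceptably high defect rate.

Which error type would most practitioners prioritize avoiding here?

Type II error

The Type II consequence (customers receive brake pads with an unacceptably high defect rate) is more severe than the Type I consequence (a good lot is scrapped, wasting material and production time).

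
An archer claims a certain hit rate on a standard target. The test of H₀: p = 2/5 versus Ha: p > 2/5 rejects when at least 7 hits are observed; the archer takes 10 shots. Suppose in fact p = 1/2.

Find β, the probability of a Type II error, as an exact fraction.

53/64

β = P(fail to reject H₀ | Ha true) = P(S ≤ 6 | p = 1/2), S ~ Binomial(10, 1/2).
Adding the binomial probabilities P(S=0)+…+P(S=6) at p = 1/2 gives 53/64.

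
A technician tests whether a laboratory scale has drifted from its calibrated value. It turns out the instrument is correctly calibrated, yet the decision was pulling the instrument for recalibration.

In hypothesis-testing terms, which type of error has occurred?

The null hypothesis here is that the instrument is correctly calibrated.
'Pulling the instrument for recalibration' corresponds to rejecting H₀.
H₀ was rejected but H₀ is true — a Type I error (false positive).

Type I error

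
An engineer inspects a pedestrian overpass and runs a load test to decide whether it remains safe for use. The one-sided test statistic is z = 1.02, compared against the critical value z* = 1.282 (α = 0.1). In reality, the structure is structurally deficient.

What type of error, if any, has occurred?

The conventional null hypothesis is that the structure meets the required load capacity (safe).
Since z = 1.02 ≤ z* = 1.282, H₀ is not rejected.
H₀ is false (actually the structure is structurally deficient).
Failing to reject a false H₀ is a Type II error.

Type II error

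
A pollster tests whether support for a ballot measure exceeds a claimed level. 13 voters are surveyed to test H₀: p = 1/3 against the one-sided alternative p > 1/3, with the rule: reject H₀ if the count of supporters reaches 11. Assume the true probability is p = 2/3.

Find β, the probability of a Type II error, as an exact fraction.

Under the alternative p = 2/3, K ~ Binomial(13, 2/3); β is the probability the test does not reject, P(K < 11).
Equivalently, β = 1 − P(K ≥ 11) = 50857/59049.

50857/59049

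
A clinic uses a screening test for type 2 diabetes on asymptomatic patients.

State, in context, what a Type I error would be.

With the conventional null hypothesis that the patient does not have type 2 diabetes:
A Type I error is rejecting H₀ when H₀ is true.
Here that means flagging the patient as positive and ordering follow-up testing when actually the patient does not have type 2 diabetes.

A Type I error would mean concluding that the patient has type 2 diabetes when in fact the patient does not have type 2 diabetes.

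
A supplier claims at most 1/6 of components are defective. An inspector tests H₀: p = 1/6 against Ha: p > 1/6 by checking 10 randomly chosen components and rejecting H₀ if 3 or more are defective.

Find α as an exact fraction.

566299/2519424

α = P(reject H₀ | H₀ true) = P(Y ≥ 3 | p = 1/6), Y ~ Binomial(10, 1/6).
Via the complement, α = 1 − Σ_{j=0}^{2} C(10,j)(1/6)^j(5/6)^{10-j} = 566299/2519424.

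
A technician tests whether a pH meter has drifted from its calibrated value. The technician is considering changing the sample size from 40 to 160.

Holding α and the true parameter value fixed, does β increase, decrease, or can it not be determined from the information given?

It decreases.

More data shrinks sampling variability; the test statistic under Ha concentrates further from the null value, making rejection more likely.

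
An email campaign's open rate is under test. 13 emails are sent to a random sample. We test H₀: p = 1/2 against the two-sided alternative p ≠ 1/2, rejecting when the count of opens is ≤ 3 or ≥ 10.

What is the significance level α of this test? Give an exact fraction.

189/2048

The significance level is the null-hypothesis probability of the rejection region {≤3} ∪ {≥10}.
The two tails are symmetric, so α = 2·(1 + 13 + 78 + 286)/2^13 = 756/8192 = 189/2048.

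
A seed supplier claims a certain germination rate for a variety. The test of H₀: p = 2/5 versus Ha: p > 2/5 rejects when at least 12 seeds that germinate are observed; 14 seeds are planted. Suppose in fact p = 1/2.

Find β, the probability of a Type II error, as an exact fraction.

β = P(fail to reject H₀ | Ha true) = P(K ≤ 11 | p = 1/2), K ~ Binomial(14, 1/2).
Equivalently, β = 1 − P(K ≥ 12) = 8139/8192.

8139/8192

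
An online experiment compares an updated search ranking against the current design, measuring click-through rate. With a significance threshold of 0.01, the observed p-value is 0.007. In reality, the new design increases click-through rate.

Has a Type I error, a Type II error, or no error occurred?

The conventional null hypothesis is that the new design has no effect on click-through rate.
Since p = 0.007 < α = 0.01, H₀ is rejected.
H₀ is false (actually the new design increases click-through rate).
The decision matches the true state — no error.

No error — this is a correct decision.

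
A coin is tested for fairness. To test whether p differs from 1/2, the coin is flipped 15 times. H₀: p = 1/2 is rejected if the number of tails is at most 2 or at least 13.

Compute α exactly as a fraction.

α = P(X ≤ 2 or X ≥ 13 | p = 1/2), X ~ Binomial(15, 1/2).
By symmetry, α = 2·P(X ≤ 2) = 2·(1 + 15 + 105)/32768 = 242/32768 = 121/16384.

121/16384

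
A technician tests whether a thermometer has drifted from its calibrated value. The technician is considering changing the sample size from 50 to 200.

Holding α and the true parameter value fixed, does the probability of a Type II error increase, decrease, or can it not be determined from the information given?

It decreases.

A larger sample reduces the standard error, pulling the sampling distribution under Ha further from the non-rejection region.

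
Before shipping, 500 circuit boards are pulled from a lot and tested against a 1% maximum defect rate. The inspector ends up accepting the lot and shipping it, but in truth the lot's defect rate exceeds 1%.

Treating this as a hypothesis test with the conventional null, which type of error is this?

The null hypothesis here is that the lot's defect rate is 1% (within specification).
'Accepting the lot and shipping it' corresponds to failing to reject H₀.
H₀ was not rejected but H₀ is false — a Type II error (false negative).

Type II error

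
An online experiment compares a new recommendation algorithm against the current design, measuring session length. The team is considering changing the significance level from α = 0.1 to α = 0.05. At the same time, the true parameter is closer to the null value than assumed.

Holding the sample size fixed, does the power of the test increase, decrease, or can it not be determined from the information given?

A smaller α moves the rejection region further into the tail. With the alternative true, more outcomes now fall outside the rejection region, so failing to reject becomes more likely. When the true parameter is near the null value, the test has a harder time distinguishing Ha from H₀. Both changes push β in the same direction.
Since power = 1 − β and β increases, power decreases.

It decreases.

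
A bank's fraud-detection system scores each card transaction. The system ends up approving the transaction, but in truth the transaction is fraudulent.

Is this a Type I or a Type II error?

Type II error

The null hypothesis here is that the transaction is legitimate.
'Approving the transaction' corresponds to failing to reject H₀.
H₀ was not rejected but H₀ is false — a Type II error (false negative).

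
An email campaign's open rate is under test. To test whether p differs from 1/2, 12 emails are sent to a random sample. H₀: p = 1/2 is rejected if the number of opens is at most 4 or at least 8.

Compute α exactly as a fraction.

The significance level is the null-hypothesis probability of the rejection region {≤4} ∪ {≥8}.
The two tails are symmetric, so α = 2·(1 + 12 + 66 + 220 + 495)/2^12 = 1588/4096 = 397/1024.

397/1024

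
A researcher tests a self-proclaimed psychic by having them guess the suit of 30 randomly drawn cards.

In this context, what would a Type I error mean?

A Type I error would mean concluding that the subject performs better than chance when in fact the subject is guessing at random (p = 1/4).

With the conventional null hypothesis that the subject is guessing at random (p = 1/4):
A Type I error is rejecting H₀ when H₀ is true.
Here that means concluding the subject has some ability beyond chance when actually the subject is guessing at random (p = 1/4).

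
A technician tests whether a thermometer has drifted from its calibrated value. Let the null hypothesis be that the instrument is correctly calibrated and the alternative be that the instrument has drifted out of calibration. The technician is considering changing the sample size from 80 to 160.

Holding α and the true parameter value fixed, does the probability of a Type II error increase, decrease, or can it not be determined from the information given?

Increasing n separates the H₀ and Ha sampling distributions, so under Ha fewer outcomes land in the acceptance region.

It decreases.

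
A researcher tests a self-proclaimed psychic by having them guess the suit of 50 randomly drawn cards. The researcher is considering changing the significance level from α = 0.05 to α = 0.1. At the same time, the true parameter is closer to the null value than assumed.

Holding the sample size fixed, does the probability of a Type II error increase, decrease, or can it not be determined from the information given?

Cannot be determined from the information given.

The first change alone would make β decrease; the second alone would make β increase. Which effect dominates depends on the magnitudes, which are not given.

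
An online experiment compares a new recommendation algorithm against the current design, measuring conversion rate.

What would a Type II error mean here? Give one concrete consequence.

With the conventional null hypothesis that the new design has no effect on conversion rate:
A Type II error is failing to reject H₀ when H₀ is false.
Here that means keeping the current design when actually the new design increases conversion rate.

A Type II error would mean concluding that the new design has no effect on conversion rate (or at least failing to establish that the new design increases conversion rate) when in fact the new design increases conversion rate. Consequence: a genuinely better design is discarded.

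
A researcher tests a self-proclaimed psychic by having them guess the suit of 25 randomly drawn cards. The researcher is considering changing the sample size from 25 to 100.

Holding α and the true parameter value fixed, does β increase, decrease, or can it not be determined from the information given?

More data shrinks sampling variability; the test statistic under Ha concentrates further from the null value, making rejection more likely.

It decreases.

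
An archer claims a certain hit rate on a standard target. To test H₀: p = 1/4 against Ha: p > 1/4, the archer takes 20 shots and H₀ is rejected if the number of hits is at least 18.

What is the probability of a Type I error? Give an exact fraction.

Under H₀, Y ~ Binomial(20, 1/4), and α = P(Y ≥ 18).
P(Y ≥ 18) = Σ_{j=18}^{20} C(20,j)·(1/4)^j·(3/4)^{20-j} = 1771/1099511627776.

1771/1099511627776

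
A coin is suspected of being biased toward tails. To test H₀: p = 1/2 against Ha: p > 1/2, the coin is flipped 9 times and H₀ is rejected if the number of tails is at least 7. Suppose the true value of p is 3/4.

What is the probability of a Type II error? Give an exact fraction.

A Type II error is failing to reject when Ha holds: with p = 3/4, β = P(Y ≤ 6).
Summing C(9,j)·(3/4)^j·(1/4)^{9-j} for j = 0..6 gives 13085/32768.

13085/32768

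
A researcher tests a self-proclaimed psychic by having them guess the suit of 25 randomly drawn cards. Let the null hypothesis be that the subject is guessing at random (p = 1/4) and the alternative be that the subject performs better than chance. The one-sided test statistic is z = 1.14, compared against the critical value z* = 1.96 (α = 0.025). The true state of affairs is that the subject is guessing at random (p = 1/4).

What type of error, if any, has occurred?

Since z = 1.14 ≤ z* = 1.96, H₀ is not rejected.
H₀ is true (actually the subject is guessing at random (p = 1/4)).
The decision matches the true state — no error.

No error (correct decision).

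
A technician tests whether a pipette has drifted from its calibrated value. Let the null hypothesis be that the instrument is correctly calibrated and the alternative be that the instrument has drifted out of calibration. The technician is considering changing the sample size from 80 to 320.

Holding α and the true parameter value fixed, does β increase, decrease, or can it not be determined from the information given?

A larger sample reduces the standard error, pulling the sampling distribution under Ha further from the non-rejection region.

It decreases.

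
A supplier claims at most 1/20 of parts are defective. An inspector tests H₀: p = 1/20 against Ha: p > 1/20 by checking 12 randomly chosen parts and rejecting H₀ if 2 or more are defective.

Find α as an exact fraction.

484801974155211/4096000000000000

Under H₀, K ~ Binomial(12, 1/20); the Type I error rate is P(K ≥ 2).
α = 1 − P(K ≤ 1) = 1 − 3611198025844789/4096000000000000 = 484801974155211/4096000000000000.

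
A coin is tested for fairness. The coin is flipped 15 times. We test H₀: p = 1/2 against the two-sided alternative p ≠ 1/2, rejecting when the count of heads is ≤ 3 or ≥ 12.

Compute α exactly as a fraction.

The significance level is the null-hypothesis probability of the rejection region {≤3} ∪ {≥12}.
Each tail has probability (1 + 15 + 105 + 455)/32768; doubling gives α = 1152/32768 = 9/256.

9/256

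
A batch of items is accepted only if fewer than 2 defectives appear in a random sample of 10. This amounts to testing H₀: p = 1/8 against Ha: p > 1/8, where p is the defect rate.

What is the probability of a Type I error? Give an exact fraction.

α = P(reject H₀ | H₀ true) = P(X ≥ 2 | p = 1/8), X ~ Binomial(10, 1/8).
Computing the lower-tail complement: 1 − 686011319/1073741824 = 387730505/1073741824.

387730505/1073741824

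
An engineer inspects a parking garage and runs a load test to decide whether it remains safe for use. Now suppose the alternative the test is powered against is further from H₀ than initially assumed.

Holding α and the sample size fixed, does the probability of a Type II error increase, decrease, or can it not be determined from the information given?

It decreases.

A bigger departure from H₀ is easier for the test to detect, so it fails to reject less often.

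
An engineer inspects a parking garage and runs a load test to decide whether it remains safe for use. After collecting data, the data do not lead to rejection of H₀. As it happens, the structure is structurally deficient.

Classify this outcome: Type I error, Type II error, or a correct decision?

The conventional null hypothesis here is that the structure meets the required load capacity (safe).
H₀ was not rejected, but H₀ is actually false.
Failing to reject a false null hypothesis is a Type II error (false negative).

Type II error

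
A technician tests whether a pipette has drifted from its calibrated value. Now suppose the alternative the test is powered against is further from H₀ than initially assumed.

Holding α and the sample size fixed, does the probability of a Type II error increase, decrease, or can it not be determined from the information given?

A bigger departure from H₀ is easier for the test to detect, so it fails to reject less often.

It decreases.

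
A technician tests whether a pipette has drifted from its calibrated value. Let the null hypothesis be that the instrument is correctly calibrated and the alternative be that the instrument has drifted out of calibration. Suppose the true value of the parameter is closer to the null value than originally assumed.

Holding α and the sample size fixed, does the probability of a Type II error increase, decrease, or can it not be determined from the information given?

It increases.

When the true parameter is near the null value, the test has a harder time distinguishing Ha from H₀.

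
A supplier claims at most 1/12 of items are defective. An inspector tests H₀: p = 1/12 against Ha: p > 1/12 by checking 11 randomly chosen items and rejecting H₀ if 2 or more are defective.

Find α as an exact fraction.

The significance level is the probability, assuming p = 1/12, of seeing 2 or more defectives in 11 draws.
α = 1 − P(X ≤ 1) = 1 − 285311670611/371504185344 = 86192514733/371504185344.

86192514733/371504185344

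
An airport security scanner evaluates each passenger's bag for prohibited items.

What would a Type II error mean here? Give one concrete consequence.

With the conventional null hypothesis that the bag contains no prohibited items:
A Type II error is failing to reject H₀ when H₀ is false.
Here that means letting the bag through when actually the bag contains a prohibited item.

A Type II error would mean concluding that the bag contains no prohibited items (or at least failing to establish that the bag contains a prohibited item) when in fact the bag contains a prohibited item. Consequence: a prohibited item passes through security undetected.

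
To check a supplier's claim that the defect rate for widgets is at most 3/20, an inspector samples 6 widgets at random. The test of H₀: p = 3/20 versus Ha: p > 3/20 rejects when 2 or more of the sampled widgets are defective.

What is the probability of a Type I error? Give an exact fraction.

2861001/12800000

The significance level is the probability, assuming p = 3/20, of seeing 2 or more defectives in 6 draws.
Via the complement, α = 1 − Σ_{j=0}^{1} C(6,j)(3/20)^j(17/20)^{6-j} = 2861001/12800000.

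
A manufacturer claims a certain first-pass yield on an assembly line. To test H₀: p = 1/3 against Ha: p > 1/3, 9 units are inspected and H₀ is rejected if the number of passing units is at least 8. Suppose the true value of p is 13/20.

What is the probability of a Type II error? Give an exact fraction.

112501116301/128000000000

β = P(fail to reject H₀ | Ha true) = P(X ≤ 7 | p = 13/20), X ~ Binomial(9, 13/20).
Summing C(9,j)·(13/20)^j·(7/20)^{9-j} for j = 0..7 gives 112501116301/128000000000.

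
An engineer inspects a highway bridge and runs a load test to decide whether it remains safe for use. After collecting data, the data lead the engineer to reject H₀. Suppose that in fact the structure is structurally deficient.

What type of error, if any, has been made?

No error (correct decision).

The conventional null hypothesis here is that the structure meets the required load capacity (safe).
The test rejected a false H₀ — the decision matches the true state.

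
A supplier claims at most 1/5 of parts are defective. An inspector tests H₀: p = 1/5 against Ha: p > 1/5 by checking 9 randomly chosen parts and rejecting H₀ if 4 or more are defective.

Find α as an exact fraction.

Under H₀, Y ~ Binomial(9, 1/5); the Type I error rate is P(Y ≥ 4).
α = 1 − P(Y ≤ 3) = 1 − 1785856/1953125 = 167269/1953125.

167269/1953125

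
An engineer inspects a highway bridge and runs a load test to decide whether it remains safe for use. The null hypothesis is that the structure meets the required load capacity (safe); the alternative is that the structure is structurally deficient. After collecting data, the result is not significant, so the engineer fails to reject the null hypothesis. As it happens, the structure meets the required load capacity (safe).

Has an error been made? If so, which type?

The test retained a true H₀ — the decision matches the true state.

No error — this is a correct decision.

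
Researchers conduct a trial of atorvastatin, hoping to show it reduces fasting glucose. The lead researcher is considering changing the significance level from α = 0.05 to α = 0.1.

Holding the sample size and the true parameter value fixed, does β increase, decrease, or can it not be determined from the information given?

It decreases.

A larger α widens the rejection region, so when the alternative is true more outcomes lead to rejection — failing to reject becomes less likely.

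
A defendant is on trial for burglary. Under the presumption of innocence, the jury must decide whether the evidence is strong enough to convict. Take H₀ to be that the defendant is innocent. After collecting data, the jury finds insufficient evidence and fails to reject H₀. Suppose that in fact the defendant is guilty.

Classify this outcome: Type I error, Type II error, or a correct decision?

Type II error

H₀ was not rejected, but H₀ is actually false.
Failing to reject a false null hypothesis is a Type II error (false negative).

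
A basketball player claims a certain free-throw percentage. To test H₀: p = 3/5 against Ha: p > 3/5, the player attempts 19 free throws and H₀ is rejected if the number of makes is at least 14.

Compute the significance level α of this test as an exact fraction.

3107499742269/19073486328125

Under H₀, Y ~ Binomial(19, 3/5), and α = P(Y ≥ 14).
Adding the binomial terms for j = 14 through 19 with p = 3/5 yields 3107499742269/19073486328125.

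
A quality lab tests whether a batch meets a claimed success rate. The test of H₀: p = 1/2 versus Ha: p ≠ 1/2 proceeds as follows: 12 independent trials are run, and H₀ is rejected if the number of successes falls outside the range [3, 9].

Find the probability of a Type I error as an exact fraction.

The significance level is the null-hypothesis probability of the rejection region {≤2} ∪ {≥10}.
The two tails are symmetric, so α = 2·(1 + 12 + 66)/2^12 = 158/4096 = 79/2048.

79/2048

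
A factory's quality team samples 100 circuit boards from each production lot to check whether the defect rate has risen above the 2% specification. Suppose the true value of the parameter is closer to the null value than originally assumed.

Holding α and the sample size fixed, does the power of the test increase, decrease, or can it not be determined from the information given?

It decreases.

A smaller true effect puts the Ha sampling distribution closer to H₀, so more of it falls in the non-rejection region.
Since power = 1 − β and β increases, power decreases.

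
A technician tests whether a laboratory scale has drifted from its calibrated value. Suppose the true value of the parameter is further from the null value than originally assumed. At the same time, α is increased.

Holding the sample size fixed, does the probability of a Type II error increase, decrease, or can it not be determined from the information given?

It decreases.

A bigger departure from H₀ is easier for the test to detect, so it fails to reject less often. A larger α widens the rejection region, so when the alternative is true more outcomes lead to rejection — failing to reject becomes less likely. Both changes push β in the same direction.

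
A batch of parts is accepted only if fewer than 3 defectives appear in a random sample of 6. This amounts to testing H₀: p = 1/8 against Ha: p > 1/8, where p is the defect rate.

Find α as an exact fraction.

3819/131072

The significance level is the probability, assuming p = 1/8, of seeing 3 or more defectives in 6 draws.
α = 1 − P(S ≤ 2) = 1 − 127253/131072 = 3819/131072.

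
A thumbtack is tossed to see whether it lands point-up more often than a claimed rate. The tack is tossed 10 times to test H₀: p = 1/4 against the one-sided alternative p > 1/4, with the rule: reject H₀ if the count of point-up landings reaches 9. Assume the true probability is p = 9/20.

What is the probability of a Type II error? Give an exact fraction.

10193896961809/10240000000000

A Type II error is failing to reject when Ha holds: with p = 9/20, β = P(S ≤ 8).
Adding the binomial probabilities P(S=0)+…+P(S=8) at p = 9/20 gives 10193896961809/10240000000000.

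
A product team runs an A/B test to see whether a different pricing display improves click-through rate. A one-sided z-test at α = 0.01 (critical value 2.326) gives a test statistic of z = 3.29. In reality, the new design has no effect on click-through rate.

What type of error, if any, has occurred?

The conventional null hypothesis is that the new design has no effect on click-through rate.
Since z = 3.29 > z* = 2.326, H₀ is rejected.
H₀ is true (actually the new design has no effect on click-through rate).
Rejecting a true H₀ is a Type I error.

Type I error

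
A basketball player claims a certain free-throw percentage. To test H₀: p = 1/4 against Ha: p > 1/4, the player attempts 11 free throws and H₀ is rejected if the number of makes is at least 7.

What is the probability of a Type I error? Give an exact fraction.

The Type I error probability is α = P(Y ≥ 7) computed under H₀, where Y ~ Binomial(11, 1/4).
Adding the binomial terms for j = 7 through 11 with p = 1/4 yields 15857/2097152.

15857/2097152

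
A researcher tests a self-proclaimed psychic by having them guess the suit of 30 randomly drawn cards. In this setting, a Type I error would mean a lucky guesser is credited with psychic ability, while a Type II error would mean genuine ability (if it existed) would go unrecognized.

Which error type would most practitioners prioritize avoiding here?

Type I error

The Type I consequence (a lucky guesser is credited with psychic ability) is more severe than the Type II consequence (genuine ability (if it existed) would go unrecognized).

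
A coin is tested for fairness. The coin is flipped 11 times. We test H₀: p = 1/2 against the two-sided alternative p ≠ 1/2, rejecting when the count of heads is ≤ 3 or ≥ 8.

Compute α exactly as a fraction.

α = P(S ≤ 3 or S ≥ 8 | p = 1/2), S ~ Binomial(11, 1/2).
Each tail has probability (1 + 11 + 55 + 165)/2048; doubling gives α = 464/2048 = 29/128.

29/128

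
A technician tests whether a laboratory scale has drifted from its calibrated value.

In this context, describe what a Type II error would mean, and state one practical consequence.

With the conventional null hypothesis that the instrument is correctly calibrated:
A Type II error is failing to reject H₀ when H₀ is false.
Here that means leaving the instrument in service when actually the instrument has drifted out of calibration.

A Type II error would mean concluding that the instrument is correctly calibrated (or at least failing to establish that the instrument has drifted out of calibration) when in fact the instrument has drifted out of calibration. Consequence: an out-of-calibration instrument continues producing bad measurements.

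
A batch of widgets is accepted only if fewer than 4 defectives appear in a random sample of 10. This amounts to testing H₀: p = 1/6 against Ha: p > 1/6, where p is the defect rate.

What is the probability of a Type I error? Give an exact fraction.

The significance level is the probability, assuming p = 1/6, of seeing 4 or more defectives in 10 draws.
Computing the lower-tail complement: 1 − 390625/419904 = 29279/419904.

29279/419904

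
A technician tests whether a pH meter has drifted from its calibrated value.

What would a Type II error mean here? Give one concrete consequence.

A Type II error would mean concluding that the instrument is correctly calibrated (or at least failing to establish that the instrument has drifted out of calibration) when in fact the instrument has drifted out of calibration. Consequence: an out-of-calibration instrument continues producing bad measurements.

With the conventional null hypothesis that the instrument is correctly calibrated:
A Type II error is failing to reject H₀ when H₀ is false.
Here that means leaving the instrument in service when actually the instrument has drifted out of calibration.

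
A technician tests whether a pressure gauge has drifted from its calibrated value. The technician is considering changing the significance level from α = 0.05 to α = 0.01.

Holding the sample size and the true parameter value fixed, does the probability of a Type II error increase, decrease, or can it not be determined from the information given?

Lowering α raises the bar for rejection; under Ha, the test now fails to reject on outcomes it previously would have rejected.

It increases.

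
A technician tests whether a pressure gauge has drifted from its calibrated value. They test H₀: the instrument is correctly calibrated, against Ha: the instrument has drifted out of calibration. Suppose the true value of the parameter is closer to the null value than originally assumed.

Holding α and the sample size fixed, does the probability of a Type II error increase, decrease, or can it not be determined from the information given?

When the true parameter is near the null value, the test has a harder time distinguishing Ha from H₀.

It increases.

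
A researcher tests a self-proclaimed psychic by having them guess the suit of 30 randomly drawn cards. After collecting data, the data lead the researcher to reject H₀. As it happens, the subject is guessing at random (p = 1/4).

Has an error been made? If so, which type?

The conventional null hypothesis here is that the subject is guessing at random (p = 1/4).
H₀ was rejected, but H₀ is actually true.
Rejecting a true null hypothesis is a Type I error (false positive).

Type I error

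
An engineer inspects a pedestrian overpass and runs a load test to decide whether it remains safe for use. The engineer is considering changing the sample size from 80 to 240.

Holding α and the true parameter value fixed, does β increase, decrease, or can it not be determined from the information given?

A larger sample reduces the standard error, pulling the sampling distribution under Ha further from the non-rejection region.

It decreases.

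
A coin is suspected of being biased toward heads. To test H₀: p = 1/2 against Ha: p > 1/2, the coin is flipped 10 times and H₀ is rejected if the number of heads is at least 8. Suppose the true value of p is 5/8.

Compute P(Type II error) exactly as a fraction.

β = P(fail to reject H₀ | Ha true) = P(K ≤ 7 | p = 5/8), K ~ Binomial(10, 5/8).
Equivalently, β = 1 − P(K ≥ 8) = 211794831/268435456.

211794831/268435456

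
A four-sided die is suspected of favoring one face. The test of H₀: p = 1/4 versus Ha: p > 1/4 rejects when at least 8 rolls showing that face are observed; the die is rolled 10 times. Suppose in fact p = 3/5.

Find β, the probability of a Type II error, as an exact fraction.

8131936/9765625

A Type II error is failing to reject when Ha holds: with p = 3/5, β = P(X ≤ 7).
Adding the binomial probabilities P(X=0)+…+P(X=7) at p = 3/5 gives 8131936/9765625.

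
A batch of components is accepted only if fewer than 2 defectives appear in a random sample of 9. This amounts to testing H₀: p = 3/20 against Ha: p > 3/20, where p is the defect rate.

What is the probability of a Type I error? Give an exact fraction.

51266668149/128000000000

The significance level is the probability, assuming p = 3/20, of seeing 2 or more defectives in 9 draws.
Via the complement, α = 1 − Σ_{j=0}^{1} C(9,j)(3/20)^j(17/20)^{9-j} = 51266668149/128000000000.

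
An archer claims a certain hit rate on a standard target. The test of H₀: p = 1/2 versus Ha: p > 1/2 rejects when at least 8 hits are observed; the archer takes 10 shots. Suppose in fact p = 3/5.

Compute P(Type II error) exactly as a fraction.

Under the alternative p = 3/5, Y ~ Binomial(10, 3/5); β is the probability the test does not reject, P(Y < 8).
Adding the binomial probabilities P(Y=0)+…+P(Y=7) at p = 3/5 gives 8131936/9765625.

8131936/9765625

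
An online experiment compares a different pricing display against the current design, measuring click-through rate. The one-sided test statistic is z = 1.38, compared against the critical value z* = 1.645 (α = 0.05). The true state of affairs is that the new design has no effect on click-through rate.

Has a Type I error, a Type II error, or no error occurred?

No error (correct decision).

The conventional null hypothesis is that the new design has no effect on click-through rate.
Since z = 1.38 ≤ z* = 1.645, H₀ is not rejected.
H₀ is true (actually the new design has no effect on click-through rate).
The decision matches the true state — no error.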